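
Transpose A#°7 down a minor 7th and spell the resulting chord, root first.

Transposed root: A# → B# (minor 7th down). So we spell B# diminished seventh:
Root: B#
Minor 3rd (3rd): D#
Diminished 5th (5th): F#
Diminished 7th (7th): A

B# D# F# A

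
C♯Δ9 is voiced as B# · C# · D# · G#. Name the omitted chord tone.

E#

The full C♯Δ9 chord is C#, E#, G#, B#, D#.
Comparing with the voicing, the major 3rd (3rd) — E# — is absent.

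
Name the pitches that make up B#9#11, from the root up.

B#9#11 is a dominant ninth sharp eleven built on B#.
Root: B#
Major 3rd (3rd): D##
Perfect 5th (5th): F##
Minor 7th (7th): A#
Major 9th (9th): C##
Augmented 11th (11th): E##

B# D## F## A# C## E##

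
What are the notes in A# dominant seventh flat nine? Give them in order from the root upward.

A# C## E# G# B

A# dominant seventh flat nine is a dominant seventh flat nine built on A#.
A# — root
C## — major 3rd
E# — perfect 5th
G# — minor 7th
B — minor 9th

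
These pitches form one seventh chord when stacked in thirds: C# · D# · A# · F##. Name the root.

Stacking in thirds gives D# – F## – A# – C#, so D# is the root — D# dominant seventh.

D#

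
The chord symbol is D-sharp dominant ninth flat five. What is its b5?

D-sharp dominant ninth flat five is built on D#; its 5th is a diminished 5th above the root.
A fifth above D uses the letter A, and the diminished 5th above D# is A.

A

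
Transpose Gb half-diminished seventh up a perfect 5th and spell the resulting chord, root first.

Db – Fb – Abb – Cb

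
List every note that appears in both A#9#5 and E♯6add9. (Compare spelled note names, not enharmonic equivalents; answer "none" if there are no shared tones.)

C##  B#

A#9#5: A# C## E## G# B#
E♯6add9: E# G## B# C## F##
Common to both → C##, B#.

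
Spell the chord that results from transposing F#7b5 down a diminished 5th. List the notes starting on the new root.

Transposed root: F# → B# (diminished 5th down). So we spell B# dominant seventh flat five:
- root: B#
- major 3rd: D##
- diminished 5th: F#
- minor 7th: A#

B#, D##, F#, A#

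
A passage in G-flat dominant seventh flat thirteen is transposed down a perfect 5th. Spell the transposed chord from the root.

C-flat, E-flat, G-flat, B-double-flat, A-double-flat

G-flat down a perfect 5th → C-flat. New chord: C-flat dominant seventh flat thirteen.
Root: C-flat
Major 3rd (3rd): E-flat
Perfect 5th (5th): G-flat
Minor 7th (7th): B-double-flat
Minor 13th (13th): A-double-flat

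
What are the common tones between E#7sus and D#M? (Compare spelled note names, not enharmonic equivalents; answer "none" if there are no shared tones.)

E#7sus: E# A# B# D#
D#M: D# F## A#
Common to both → A#, D#.

A#, D#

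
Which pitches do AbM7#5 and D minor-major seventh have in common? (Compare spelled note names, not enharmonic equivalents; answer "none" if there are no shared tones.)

none

AbM7#5 = Ab, C, E, G.
D minor-major seventh = D, F, A, C#.
Shared: none.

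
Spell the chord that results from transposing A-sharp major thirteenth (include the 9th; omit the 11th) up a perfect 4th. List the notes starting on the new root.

D♯, F𝄪, A♯, C𝄪, E♯, B♯

A perfect 4th up from A♯ is D♯, so the new chord is D♯ major thirteenth.
- root: D♯
- major 3rd: F𝄪
- perfect 5th: A♯
- major 7th: C𝄪
- major 9th: E♯
- major 13th: B♯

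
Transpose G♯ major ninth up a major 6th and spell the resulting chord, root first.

E-sharp, G-double-sharp, B-sharp, D-double-sharp, F-double-sharp

G-sharp up a major 6th → E-sharp. New chord: E-sharp major ninth.
E-sharp — root
G-double-sharp — major 3rd
B-sharp — perfect 5th
D-double-sharp — major 7th
F-double-sharp — major 9th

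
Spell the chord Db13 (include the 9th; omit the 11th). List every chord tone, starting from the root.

Db F Ab Cb Eb Bb

Db13: dominant thirteenth on Db.
- root: Db
- major 3rd: F
- perfect 5th: Ab
- minor 7th: Cb
- major 9th: Eb
- major 13th: Bb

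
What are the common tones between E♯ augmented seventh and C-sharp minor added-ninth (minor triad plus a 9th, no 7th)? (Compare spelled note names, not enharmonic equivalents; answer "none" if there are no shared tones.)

E♯ augmented seventh = E-sharp, G-double-sharp, B-double-sharp, D-sharp.
C-sharp minor added-ninth = C-sharp, E, G-sharp, D-sharp.
Shared: D-sharp.

D-sharp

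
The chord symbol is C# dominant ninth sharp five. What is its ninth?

C# dominant ninth sharp five is built on C#; its 9th is a major 9th above the root.
A second above C uses the letter D, and the major 9th above C# is D#.

D#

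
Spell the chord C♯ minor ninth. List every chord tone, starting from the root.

C# E G# B D#

C♯ minor ninth: minor ninth on C#.
C# — root
E — minor 3rd
G# — perfect 5th
B — minor 7th
D# — major 9th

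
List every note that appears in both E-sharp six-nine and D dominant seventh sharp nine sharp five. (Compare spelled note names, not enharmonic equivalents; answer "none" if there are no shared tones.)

E-sharp six-nine: E# G## B# C## F##
D dominant seventh sharp nine sharp five: D F# A# C E#
Common to both → E#.

E#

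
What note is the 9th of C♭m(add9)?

Root of C♭m(add9) = C♭. The 9th is a major 9th: C♭ up a major 9th → D♭.

D♭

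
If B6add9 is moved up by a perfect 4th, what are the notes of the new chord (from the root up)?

Transposed root: B → E (perfect 4th up). So we spell E six-nine:
Root: E
Major 3rd (3rd): G#
Perfect 5th (5th): B
Major 6th (6th): C#
Major 9th (9th): F#

E, G#, B, C#, F#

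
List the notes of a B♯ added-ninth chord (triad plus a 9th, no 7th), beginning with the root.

Root B-sharp, quality added-ninth:
- root: B-sharp
- major 3rd: D-double-sharp
- perfect 5th: F-double-sharp
- major 9th: C-double-sharp

B-sharp – D-double-sharp – F-double-sharp – C-double-sharp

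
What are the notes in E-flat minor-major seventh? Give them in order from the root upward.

Root Eb, quality minor-major seventh:
root → Eb
3rd (minor 3rd) → Gb
5th (perfect 5th) → Bb
7th (major 7th) → D

Eb – Gb – Bb – D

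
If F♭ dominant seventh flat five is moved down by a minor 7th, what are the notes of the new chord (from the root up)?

Transposed root: Fb → Gb (minor 7th down). So we spell Gb dominant seventh flat five:
Root: Gb
Major 3rd (3rd): Bb
Diminished 5th (5th): Dbb
Minor 7th (7th): Fb

Gb Bb Dbb Fb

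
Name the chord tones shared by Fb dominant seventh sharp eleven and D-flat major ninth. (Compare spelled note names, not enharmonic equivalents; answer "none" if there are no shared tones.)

A-flat

Fb dominant seventh sharp eleven = F-flat, A-flat, C-flat, E-double-flat, B-flat.
D-flat major ninth = D-flat, F, A-flat, C, E-flat.
Shared: A-flat.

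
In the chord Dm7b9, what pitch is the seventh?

Dm7b9 is built on D; its 7th is a minor 7th above the root.
A seventh above D uses the letter C, and the minor 7th above D is C.

C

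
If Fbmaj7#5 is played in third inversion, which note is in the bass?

Fbmaj7#5 in root position is Fb–Ab–C–Eb.
Third inversion places the seventh in the bass, which is Eb.

Eb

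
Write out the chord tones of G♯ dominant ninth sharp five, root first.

G♯ B♯ D𝄪 F♯ A♯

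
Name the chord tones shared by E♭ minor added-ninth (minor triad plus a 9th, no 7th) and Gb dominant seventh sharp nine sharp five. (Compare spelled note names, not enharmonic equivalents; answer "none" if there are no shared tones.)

G-flat – B-flat

E♭ minor added-ninth: E-flat G-flat B-flat F
Gb dominant seventh sharp nine sharp five: G-flat B-flat D F-flat A
Common to both → G-flat, B-flat.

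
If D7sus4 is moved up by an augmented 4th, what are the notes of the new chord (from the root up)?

G♯, C♯, D♯, F♯

Transposed root: D → G♯ (augmented 4th up). So we spell G♯ dominant seventh suspended fourth:
Root: G♯
Perfect 4th (4th): C♯
Perfect 5th (5th): D♯
Minor 7th (7th): F♯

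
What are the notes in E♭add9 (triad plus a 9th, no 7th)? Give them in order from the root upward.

Root Eb, quality added-ninth:
root → Eb
3rd (major 3rd) → G
5th (perfect 5th) → Bb
9th (major 9th) → F

Eb G Bb F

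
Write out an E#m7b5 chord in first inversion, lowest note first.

G♯ B D♯ E♯

E#m7b5 = E♯–G♯–B–D♯; first inversion → third (G♯) lowest.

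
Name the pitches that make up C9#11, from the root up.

C9#11: dominant ninth sharp eleven on C.
- root: C
- major 3rd: E
- perfect 5th: G
- minor 7th: Bb
- major 9th: D
- augmented 11th: F#

C, E, G, Bb, D, F#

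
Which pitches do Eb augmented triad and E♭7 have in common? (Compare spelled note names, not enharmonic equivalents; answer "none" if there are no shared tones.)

Eb augmented triad: Eb G B
E♭7: Eb G Bb Db
Common to both → Eb, G.

Eb, G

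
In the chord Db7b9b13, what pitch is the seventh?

C♭

Root of Db7b9b13 = D♭. The 7th is a minor 7th: D♭ up a minor 7th → C♭.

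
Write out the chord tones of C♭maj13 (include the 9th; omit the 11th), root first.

Cb  Eb  Gb  Bb  Db  Ab

C♭maj13 is a major thirteenth built on Cb.
Cb — root
Eb — major 3rd
Gb — perfect 5th
Bb — major 7th
Db — major 9th
Ab — major 13th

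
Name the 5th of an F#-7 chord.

F#-7 is built on F#; its 5th is a perfect 5th above the root.
A fifth above F uses the letter C, and the perfect 5th above F# is C#.

C#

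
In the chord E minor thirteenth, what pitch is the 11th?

E minor thirteenth is built on E; its 11th is a perfect 11th above the root.
A fourth above E uses the letter A, and the perfect 11th above E is A.

A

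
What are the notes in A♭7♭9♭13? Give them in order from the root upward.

Ab  C  Eb  Gb  Bbb  Fb

A♭7♭9♭13 is a dominant seventh flat nine flat thirteen built on Ab.
- root: Ab
- major 3rd: C
- perfect 5th: Eb
- minor 7th: Gb
- minor 9th: Bbb
- minor 13th: Fb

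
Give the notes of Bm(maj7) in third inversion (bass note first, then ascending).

Bm(maj7) = B–D–F#–A#; third inversion → seventh (A#) lowest.

A#, B, D, F#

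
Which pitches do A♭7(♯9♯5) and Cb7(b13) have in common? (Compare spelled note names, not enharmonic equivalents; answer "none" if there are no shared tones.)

Gb

A♭7(♯9♯5): Ab C E Gb B
Cb7(b13): Cb Eb Gb Bbb Abb
Common to both → Gb.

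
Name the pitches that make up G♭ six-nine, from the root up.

G♭ six-nine is a six-nine built on G♭.
- root: G♭
- major 3rd: B♭
- perfect 5th: D♭
- major 6th: E♭
- major 9th: A♭

G♭, B♭, D♭, E♭, A♭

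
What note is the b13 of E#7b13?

C♯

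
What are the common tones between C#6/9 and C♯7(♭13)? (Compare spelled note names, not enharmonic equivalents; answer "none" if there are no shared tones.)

C#6/9: C# E# G# A# D#
C♯7(♭13): C# E# G# B A
Common to both → C#, E#, G#.

C#, E#, G#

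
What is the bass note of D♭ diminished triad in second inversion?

D♭ diminished triad in root position is D-flat–F-flat–A-double-flat.
Second inversion places the fifth in the bass, which is A-double-flat.

A-double-flat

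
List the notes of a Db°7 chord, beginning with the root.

Db Fb Abb Cbb

Root Db, quality diminished seventh:
- root: Db
- minor 3rd: Fb
- diminished 5th: Abb
- diminished 7th: Cbb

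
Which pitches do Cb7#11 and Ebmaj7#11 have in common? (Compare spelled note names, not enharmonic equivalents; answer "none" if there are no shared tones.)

Cb7#11 = Cb, Eb, Gb, Bbb, F.
Ebmaj7#11 = Eb, G, Bb, D, A.
Shared: Eb.

Eb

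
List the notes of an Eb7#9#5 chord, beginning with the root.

Root E♭, quality dominant seventh sharp nine sharp five:
- root: E♭
- major 3rd: G
- augmented 5th: B
- minor 7th: D♭
- augmented 9th: F♯

E♭  G  B  D♭  F♯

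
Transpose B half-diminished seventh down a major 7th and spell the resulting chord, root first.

C  E-flat  G-flat  B-flat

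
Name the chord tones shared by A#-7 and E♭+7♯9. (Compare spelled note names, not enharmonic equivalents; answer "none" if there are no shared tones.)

A#-7: A# C# E# G#
E♭+7♯9: Eb G B Db F#
Common to both → none.

none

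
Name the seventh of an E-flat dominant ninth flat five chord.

E-flat dominant ninth flat five is built on E-flat; its 7th is a minor 7th above the root.
A seventh above E uses the letter D, and the minor 7th above E-flat is D-flat.

D-flat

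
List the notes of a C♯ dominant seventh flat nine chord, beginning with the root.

C-sharp – E-sharp – G-sharp – B – D

Root C-sharp, quality dominant seventh flat nine:
root → C-sharp
3rd (major 3rd) → E-sharp
5th (perfect 5th) → G-sharp
7th (minor 7th) → B
9th (minor 9th) → D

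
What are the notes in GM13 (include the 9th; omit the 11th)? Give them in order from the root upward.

GM13 is a major thirteenth built on G.
G — root
B — major 3rd
D — perfect 5th
F# — major 7th
A — major 9th
E — major 13th

G  B  D  F#  A  E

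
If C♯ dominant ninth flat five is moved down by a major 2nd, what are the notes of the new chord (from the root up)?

B, D#, F, A, C#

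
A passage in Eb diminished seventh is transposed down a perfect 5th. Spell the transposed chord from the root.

A perfect 5th down from E-flat is A-flat, so the new chord is A-flat diminished seventh.
root → A-flat
3rd (minor 3rd) → C-flat
5th (diminished 5th) → E-double-flat
7th (diminished 7th) → G-double-flat

A-flat C-flat E-double-flat G-double-flat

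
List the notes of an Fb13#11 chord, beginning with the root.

Fb13#11 is a dominant thirteenth sharp eleven built on Fb.
Fb — root
Ab — major 3rd
Cb — perfect 5th
Ebb — minor 7th
Gb — major 9th
Bb — augmented 11th
Db — major 13th

Fb, Ab, Cb, Ebb, Gb, Bb, Db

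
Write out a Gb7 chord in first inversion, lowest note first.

Bb Db Fb Gb

Gb7 = Gb–Bb–Db–Fb; first inversion → third (Bb) lowest.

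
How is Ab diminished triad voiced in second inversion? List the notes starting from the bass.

Ebb, Ab, Cb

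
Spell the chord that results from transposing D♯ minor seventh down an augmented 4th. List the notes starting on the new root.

A, C, E, G

An augmented 4th down from D# is A, so the new chord is A minor seventh.
A — root
C — minor 3rd
E — perfect 5th
G — minor 7th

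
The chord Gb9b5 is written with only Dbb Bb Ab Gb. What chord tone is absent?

The full Gb9b5 chord is Gb, Bb, Dbb, Fb, Ab.
Comparing with the voicing, the minor 7th (7th) — Fb — is absent.

Fb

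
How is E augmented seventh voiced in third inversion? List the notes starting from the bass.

In root position, E augmented seventh is E–G-sharp–B-sharp–D.
Third inversion puts the seventh (D) in the bass.

D  E  G-sharp  B-sharp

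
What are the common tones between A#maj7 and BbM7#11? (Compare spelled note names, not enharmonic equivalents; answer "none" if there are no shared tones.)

none

A#maj7: A♯ C𝄪 E♯ G𝄪
BbM7#11: B♭ D F A E
Common to both → none.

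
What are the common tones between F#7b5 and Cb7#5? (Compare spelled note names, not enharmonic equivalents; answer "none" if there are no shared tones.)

none

F#7b5: F# A# C E
Cb7#5: Cb Eb G Bbb
Common to both → none.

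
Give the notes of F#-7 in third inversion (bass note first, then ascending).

E F♯ A C♯

In root position, F#-7 is F♯–A–C♯–E.
Third inversion puts the seventh (E) in the bass.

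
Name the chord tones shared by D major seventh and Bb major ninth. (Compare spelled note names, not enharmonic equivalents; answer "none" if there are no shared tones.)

D major seventh: D F-sharp A C-sharp
Bb major ninth: B-flat D F A C
Common to both → D, A.

D  A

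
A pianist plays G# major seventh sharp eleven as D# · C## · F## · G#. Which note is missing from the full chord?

G# major seventh sharp eleven = G#, B#, D#, F##, C##. The voicing lacks the 3rd (major 3rd), B#.

B#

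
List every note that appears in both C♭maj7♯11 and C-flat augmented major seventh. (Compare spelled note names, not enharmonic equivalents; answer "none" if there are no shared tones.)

Cb Eb Bb

C♭maj7♯11 = Cb, Eb, Gb, Bb, F.
C-flat augmented major seventh = Cb, Eb, G, Bb.
Shared: Cb, Eb, Bb.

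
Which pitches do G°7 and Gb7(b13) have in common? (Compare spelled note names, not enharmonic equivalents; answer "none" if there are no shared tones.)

G°7 = G, B♭, D♭, F♭.
Gb7(b13) = G♭, B♭, D♭, F♭, E𝄫.
Shared: B♭, D♭, F♭.

B♭, D♭, F♭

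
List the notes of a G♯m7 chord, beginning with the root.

G#, B, D#, F#

G♯m7 is a minor seventh built on G#.
root → G#
3rd (minor 3rd) → B
5th (perfect 5th) → D#
7th (minor 7th) → F#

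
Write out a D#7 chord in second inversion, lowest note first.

A#, C#, D#, F##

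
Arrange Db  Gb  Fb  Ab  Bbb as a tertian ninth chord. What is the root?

Gb

Arranged so that each adjacent pair is a third by letter name: Gb – Bbb – Db – Fb – Ab.
The bottom of that stack, Gb, is the root (this is Gb minor ninth).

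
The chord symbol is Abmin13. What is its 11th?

Root of Abmin13 = Ab. The 11th is a perfect 11th: Ab up a perfect 11th → Db.

Db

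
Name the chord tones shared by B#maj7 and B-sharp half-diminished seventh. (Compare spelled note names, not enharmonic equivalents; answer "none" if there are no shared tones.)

B#

B#maj7 = B#, D##, F##, A##.
B-sharp half-diminished seventh = B#, D#, F#, A#.
Shared: B#.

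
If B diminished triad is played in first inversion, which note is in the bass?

D

B diminished triad in root position is B–D–F.
First inversion places the third in the bass, which is D.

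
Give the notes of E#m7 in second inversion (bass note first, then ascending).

B# D# E# G#

E#m7 = E#–G#–B#–D#; second inversion → fifth (B#) lowest.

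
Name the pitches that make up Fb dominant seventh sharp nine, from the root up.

Root Fb, quality dominant seventh sharp nine:
- root: Fb
- major 3rd: Ab
- perfect 5th: Cb
- minor 7th: Ebb
- augmented 9th: G

Fb, Ab, Cb, Ebb, G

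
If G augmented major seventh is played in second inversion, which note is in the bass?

D-sharp

G augmented major seventh = G–B–D-sharp–F-sharp. Second inversion → fifth in the bass = D-sharp.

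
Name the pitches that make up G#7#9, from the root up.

G#, B#, D#, F#, A##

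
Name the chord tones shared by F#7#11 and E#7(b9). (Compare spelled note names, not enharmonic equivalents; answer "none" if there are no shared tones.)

F#7#11: F# A# C# E B#
E#7(b9): E# G## B# D# F#
Common to both → F#, B#.

F#  B#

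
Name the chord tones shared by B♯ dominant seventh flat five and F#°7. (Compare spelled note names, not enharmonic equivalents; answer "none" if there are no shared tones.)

B♯ dominant seventh flat five = B#, D##, F#, A#.
F#°7 = F#, A, C, Eb.
Shared: F#.

F#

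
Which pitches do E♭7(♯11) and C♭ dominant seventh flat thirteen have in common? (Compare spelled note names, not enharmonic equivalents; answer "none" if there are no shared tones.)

E♭

E♭7(♯11): E♭ G B♭ D♭ A
C♭ dominant seventh flat thirteen: C♭ E♭ G♭ B𝄫 A𝄫
Common to both → E♭.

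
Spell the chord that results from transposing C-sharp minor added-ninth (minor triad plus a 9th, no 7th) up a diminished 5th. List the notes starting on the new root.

C-sharp up a diminished 5th → G. New chord: G minor added-ninth.
- root: G
- minor 3rd: B-flat
- perfect 5th: D
- major 9th: A

G, B-flat, D, A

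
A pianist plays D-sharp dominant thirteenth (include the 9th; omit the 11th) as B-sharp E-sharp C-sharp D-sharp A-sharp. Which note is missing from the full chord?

D-sharp dominant thirteenth = D-sharp, F-double-sharp, A-sharp, C-sharp, E-sharp, B-sharp. The voicing lacks the 3rd (major 3rd), F-double-sharp.

F-double-sharp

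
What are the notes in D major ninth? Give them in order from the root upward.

Root D, quality major ninth:
Root: D
Major 3rd (3rd): F#
Perfect 5th (5th): A
Major 7th (7th): C#
Major 9th (9th): E

D – F# – A – C# – E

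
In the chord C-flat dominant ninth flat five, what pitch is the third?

Root of C-flat dominant ninth flat five = C-flat. The 3rd is a major 3rd: C-flat up a major 3rd → E-flat.

E-flat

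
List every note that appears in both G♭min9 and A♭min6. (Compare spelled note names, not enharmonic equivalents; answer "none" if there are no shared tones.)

A♭

G♭min9: G♭ B𝄫 D♭ F♭ A♭
A♭min6: A♭ C♭ E♭ F
Common to both → A♭.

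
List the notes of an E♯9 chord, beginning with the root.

E♯9 is a dominant ninth built on E♯.
Root: E♯
Major 3rd (3rd): G𝄪
Perfect 5th (5th): B♯
Minor 7th (7th): D♯
Major 9th (9th): F𝄪

E♯  G𝄪  B♯  D♯  F𝄪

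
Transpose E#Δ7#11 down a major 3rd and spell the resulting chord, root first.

A major 3rd down from E# is C#, so the new chord is C# major seventh sharp eleven.
Root: C#
Major 3rd (3rd): E#
Perfect 5th (5th): G#
Major 7th (7th): B#
Augmented 11th (11th): F##

C#  E#  G#  B#  F##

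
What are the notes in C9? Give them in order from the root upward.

C  E  G  Bb  D

Root C, quality dominant ninth:
- root: C
- major 3rd: E
- perfect 5th: G
- minor 7th: Bb
- major 9th: D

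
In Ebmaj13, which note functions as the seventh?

D

Ebmaj13 is built on Eb; its 7th is a major 7th above the root.
A seventh above E uses the letter D, and the major 7th above Eb is D.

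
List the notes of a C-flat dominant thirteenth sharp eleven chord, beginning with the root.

Cb, Eb, Gb, Bbb, Db, F, Ab

Root Cb, quality dominant thirteenth sharp eleven:
root → Cb
3rd (major 3rd) → Eb
5th (perfect 5th) → Gb
7th (minor 7th) → Bbb
9th (major 9th) → Db
11th (augmented 11th) → F
13th (major 13th) → Ab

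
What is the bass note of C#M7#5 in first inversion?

E#

C#M7#5 in root position is C#–E#–G##–B#.
First inversion places the third in the bass, which is E#.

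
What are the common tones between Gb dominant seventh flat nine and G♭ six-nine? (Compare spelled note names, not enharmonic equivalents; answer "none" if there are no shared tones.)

G♭  B♭  D♭

Gb dominant seventh flat nine = G♭, B♭, D♭, F♭, A𝄫.
G♭ six-nine = G♭, B♭, D♭, E♭, A♭.
Shared: G♭, B♭, D♭.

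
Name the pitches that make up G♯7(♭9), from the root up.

G♯7(♭9) is a dominant seventh flat nine built on G♯.
Root: G♯
Major 3rd (3rd): B♯
Perfect 5th (5th): D♯
Minor 7th (7th): F♯
Minor 9th (9th): A

G♯ – B♯ – D♯ – F♯ – A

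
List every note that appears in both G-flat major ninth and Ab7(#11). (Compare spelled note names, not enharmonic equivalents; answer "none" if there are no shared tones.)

Gb Ab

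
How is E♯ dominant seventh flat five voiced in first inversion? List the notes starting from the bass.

G##  B  D#  E#

In root position, E♯ dominant seventh flat five is E#–G##–B–D#.
First inversion puts the third (G##) in the bass.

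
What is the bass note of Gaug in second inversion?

D♯

Gaug = G–B–D♯. Second inversion → fifth in the bass = D♯.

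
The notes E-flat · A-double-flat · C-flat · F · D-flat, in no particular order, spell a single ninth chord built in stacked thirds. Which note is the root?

D-flat

Arranged so that each adjacent pair is a third by letter name: D-flat – F – A-double-flat – C-flat – E-flat.
The bottom of that stack, D-flat, is the root (this is D-flat dominant ninth flat five).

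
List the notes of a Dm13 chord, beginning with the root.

D – F – A – C – E – G – B

Root D, quality minor thirteenth:
D — root
F — minor 3rd
A — perfect 5th
C — minor 7th
E — major 9th
G — perfect 11th
B — major 13th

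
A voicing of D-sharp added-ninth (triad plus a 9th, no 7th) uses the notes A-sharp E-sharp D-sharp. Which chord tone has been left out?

F-double-sharp

D-sharp added-ninth = D-sharp, F-double-sharp, A-sharp, E-sharp. The voicing lacks the 3rd (major 3rd), F-double-sharp.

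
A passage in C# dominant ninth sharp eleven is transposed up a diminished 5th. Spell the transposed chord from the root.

Transposed root: C# → G (diminished 5th up). So we spell G dominant ninth sharp eleven:
- root: G
- major 3rd: B
- perfect 5th: D
- minor 7th: F
- major 9th: A
- augmented 11th: C#

G, B, D, F, A, C#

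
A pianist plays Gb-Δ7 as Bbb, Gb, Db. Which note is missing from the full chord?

F

Gb-Δ7 = Gb, Bbb, Db, F. The voicing lacks the 7th (major 7th), F.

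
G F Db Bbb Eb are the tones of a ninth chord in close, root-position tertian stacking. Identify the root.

Eb

Arranged so that each adjacent pair is a third by letter name: Eb – G – Bbb – Db – F.
The bottom of that stack, Eb, is the root (this is Eb dominant ninth flat five).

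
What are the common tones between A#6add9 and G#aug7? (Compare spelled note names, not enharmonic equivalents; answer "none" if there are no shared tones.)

A#6add9 = A#, C##, E#, F##, B#.
G#aug7 = G#, B#, D##, F#.
Shared: B#.

B#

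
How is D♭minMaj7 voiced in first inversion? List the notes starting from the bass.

D♭minMaj7 = Db–Fb–Ab–C; first inversion → third (Fb) lowest.

Fb  Ab  C  Db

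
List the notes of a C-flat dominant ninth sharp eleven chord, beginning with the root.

C-flat dominant ninth sharp eleven: dominant ninth sharp eleven on C-flat.
Root: C-flat
Major 3rd (3rd): E-flat
Perfect 5th (5th): G-flat
Minor 7th (7th): B-double-flat
Major 9th (9th): D-flat
Augmented 11th (11th): F

C-flat  E-flat  G-flat  B-double-flat  D-flat  F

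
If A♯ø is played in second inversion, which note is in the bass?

E

A♯ø = A♯–C♯–E–G♯. Second inversion → fifth in the bass = E.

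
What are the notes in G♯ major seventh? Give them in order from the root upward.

G-sharp, B-sharp, D-sharp, F-double-sharp

G♯ major seventh is a major seventh built on G-sharp.
- root: G-sharp
- major 3rd: B-sharp
- perfect 5th: D-sharp
- major 7th: F-double-sharp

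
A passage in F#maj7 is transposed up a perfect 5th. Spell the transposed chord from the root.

C#, E#, G#, B#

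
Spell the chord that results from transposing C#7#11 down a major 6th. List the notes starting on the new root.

E – G♯ – B – D – A♯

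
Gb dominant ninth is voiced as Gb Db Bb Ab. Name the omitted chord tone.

Fb

Gb dominant ninth = Gb, Bb, Db, Fb, Ab. The voicing lacks the 7th (minor 7th), Fb.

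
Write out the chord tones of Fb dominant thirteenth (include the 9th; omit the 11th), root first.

Root F-flat, quality dominant thirteenth:
root → F-flat
3rd (major 3rd) → A-flat
5th (perfect 5th) → C-flat
7th (minor 7th) → E-double-flat
9th (major 9th) → G-flat
13th (major 13th) → D-flat

F-flat, A-flat, C-flat, E-double-flat, G-flat, D-flat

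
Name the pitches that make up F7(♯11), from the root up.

F A C E♭ B

F7(♯11): dominant seventh sharp eleven on F.
F — root
A — major 3rd
C — perfect 5th
E♭ — minor 7th
B — augmented 11th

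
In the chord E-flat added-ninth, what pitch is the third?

G

E-flat added-ninth is built on E♭; its 3rd is a major 3rd above the root.
A third above E uses the letter G, and the major 3rd above E♭ is G.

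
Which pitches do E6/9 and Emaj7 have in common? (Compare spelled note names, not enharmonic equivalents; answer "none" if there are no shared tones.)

E  G♯  B

E6/9 = E, G♯, B, C♯, F♯.
Emaj7 = E, G♯, B, D♯.
Shared: E, G♯, B.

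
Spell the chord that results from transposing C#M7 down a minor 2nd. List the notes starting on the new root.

B# – D## – F## – A##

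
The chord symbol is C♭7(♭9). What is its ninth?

Root of C♭7(♭9) = Cb. The 9th is a minor 9th: Cb up a minor 9th → Dbb.

Dbb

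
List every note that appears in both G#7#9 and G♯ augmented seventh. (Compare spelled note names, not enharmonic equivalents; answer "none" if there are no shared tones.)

G# B# F#

G#7#9: G# B# D# F# A##
G♯ augmented seventh: G# B# D## F#
Common to both → G#, B#, F#.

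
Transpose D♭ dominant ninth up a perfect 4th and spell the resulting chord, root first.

A perfect 4th up from D-flat is G-flat, so the new chord is G-flat dominant ninth.
root → G-flat
3rd (major 3rd) → B-flat
5th (perfect 5th) → D-flat
7th (minor 7th) → F-flat
9th (major 9th) → A-flat

G-flat, B-flat, D-flat, F-flat, A-flat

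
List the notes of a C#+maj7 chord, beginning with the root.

Root C#, quality augmented major seventh:
- root: C#
- major 3rd: E#
- augmented 5th: G##
- major 7th: B#

C# – E# – G## – B#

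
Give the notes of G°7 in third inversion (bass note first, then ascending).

In root position, G°7 is G–Bb–Db–Fb.
Third inversion puts the seventh (Fb) in the bass.

Fb, G, Bb, Db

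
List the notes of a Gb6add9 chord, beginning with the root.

Gb, Bb, Db, Eb, Ab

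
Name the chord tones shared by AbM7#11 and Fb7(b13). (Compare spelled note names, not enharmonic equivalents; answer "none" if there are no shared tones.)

AbM7#11: Ab C Eb G D
Fb7(b13): Fb Ab Cb Ebb Dbb
Common to both → Ab.

Ab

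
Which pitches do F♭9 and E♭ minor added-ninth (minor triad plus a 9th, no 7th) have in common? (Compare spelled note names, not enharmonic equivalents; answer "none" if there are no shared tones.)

G♭

F♭9: F♭ A♭ C♭ E𝄫 G♭
E♭ minor added-ninth: E♭ G♭ B♭ F
Common to both → G♭.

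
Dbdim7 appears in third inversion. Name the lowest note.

Dbdim7 = Db–Fb–Abb–Cbb. Third inversion → seventh in the bass = Cbb.

Cbb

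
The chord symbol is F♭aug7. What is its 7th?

Root of F♭aug7 = F♭. The 7th is a minor 7th: F♭ up a minor 7th → E𝄫.

E𝄫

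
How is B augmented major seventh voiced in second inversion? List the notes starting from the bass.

F-double-sharp  A-sharp  B  D-sharp

B augmented major seventh = B–D-sharp–F-double-sharp–A-sharp; second inversion → fifth (F-double-sharp) lowest.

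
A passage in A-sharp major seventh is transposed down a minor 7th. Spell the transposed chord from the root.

A# down a minor 7th → B#. New chord: B# major seventh.
Root: B#
Major 3rd (3rd): D##
Perfect 5th (5th): F##
Major 7th (7th): A##

B# D## F## A##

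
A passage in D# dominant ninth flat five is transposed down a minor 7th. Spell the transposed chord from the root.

E-sharp G-double-sharp B D-sharp F-double-sharp

A minor 7th down from D-sharp is E-sharp, so the new chord is E-sharp dominant ninth flat five.
Root: E-sharp
Major 3rd (3rd): G-double-sharp
Diminished 5th (5th): B
Minor 7th (7th): D-sharp
Major 9th (9th): F-double-sharp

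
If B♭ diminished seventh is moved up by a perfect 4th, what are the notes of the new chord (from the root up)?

E-flat  G-flat  B-double-flat  D-double-flat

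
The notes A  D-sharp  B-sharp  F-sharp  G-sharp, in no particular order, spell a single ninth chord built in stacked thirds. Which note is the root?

G-sharp

Stacking in thirds gives G-sharp – B-sharp – D-sharp – F-sharp – A, so G-sharp is the root — G-sharp dominant seventh flat nine.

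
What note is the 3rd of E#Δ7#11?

E#Δ7#11 is built on E#; its 3rd is a major 3rd above the root.
A third above E uses the letter G, and the major 3rd above E# is G##.

G##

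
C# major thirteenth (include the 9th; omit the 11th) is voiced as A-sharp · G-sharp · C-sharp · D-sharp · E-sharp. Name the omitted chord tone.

B-sharp

The full C# major thirteenth chord is C-sharp, E-sharp, G-sharp, B-sharp, D-sharp, A-sharp.
Comparing with the voicing, the major 7th (7th) — B-sharp — is absent.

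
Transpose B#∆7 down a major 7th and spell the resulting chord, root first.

Transposed root: B# → C# (major 7th down). So we spell C# major seventh:
- root: C#
- major 3rd: E#
- perfect 5th: G#
- major 7th: B#

C#, E#, G#, B#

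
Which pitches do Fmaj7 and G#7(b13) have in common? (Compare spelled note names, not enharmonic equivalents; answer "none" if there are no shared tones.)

E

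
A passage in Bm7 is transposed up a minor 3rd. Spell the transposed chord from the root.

D  F  A  C

Transposed root: B → D (minor 3rd up). So we spell D minor seventh:
- root: D
- minor 3rd: F
- perfect 5th: A
- minor 7th: C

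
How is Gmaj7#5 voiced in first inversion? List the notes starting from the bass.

B  D#  F#  G

In root position, Gmaj7#5 is G–B–D#–F#.
First inversion puts the third (B) in the bass.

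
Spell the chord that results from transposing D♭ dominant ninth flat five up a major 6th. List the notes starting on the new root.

B-flat, D, F-flat, A-flat, C

D-flat up a major 6th → B-flat. New chord: B-flat dominant ninth flat five.
Root: B-flat
Major 3rd (3rd): D
Diminished 5th (5th): F-flat
Minor 7th (7th): A-flat
Major 9th (9th): C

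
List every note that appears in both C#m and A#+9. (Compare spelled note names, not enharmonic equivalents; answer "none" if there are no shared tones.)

C#m: C# E G#
A#+9: A# C## E## G# B#
Common to both → G#.

G#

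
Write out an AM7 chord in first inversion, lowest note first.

In root position, AM7 is A–C#–E–G#.
First inversion puts the third (C#) in the bass.

C# E G# A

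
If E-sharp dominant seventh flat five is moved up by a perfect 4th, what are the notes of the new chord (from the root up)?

A-sharp  C-double-sharp  E  G-sharp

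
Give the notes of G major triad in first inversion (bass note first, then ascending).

B, D, G

G major triad = G–B–D; first inversion → third (B) lowest.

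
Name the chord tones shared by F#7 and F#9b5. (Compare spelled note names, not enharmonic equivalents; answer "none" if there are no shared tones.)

F#7 = F#, A#, C#, E.
F#9b5 = F#, A#, C, E, G#.
Shared: F#, A#, E.

F#, A#, E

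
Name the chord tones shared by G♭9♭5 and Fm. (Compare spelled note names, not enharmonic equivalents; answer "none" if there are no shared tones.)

A♭

G♭9♭5: G♭ B♭ D𝄫 F♭ A♭
Fm: F A♭ C
Common to both → A♭.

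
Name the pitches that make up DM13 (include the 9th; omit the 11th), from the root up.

D F# A C# E B

DM13 is a major thirteenth built on D.
D — root
F# — major 3rd
A — perfect 5th
C# — major 7th
E — major 9th
B — major 13th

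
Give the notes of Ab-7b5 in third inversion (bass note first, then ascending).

Gb, Ab, Cb, Ebb

Ab-7b5 = Ab–Cb–Ebb–Gb; third inversion → seventh (Gb) lowest.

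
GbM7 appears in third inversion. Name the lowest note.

GbM7 = Gb–Bb–Db–F. Third inversion → seventh in the bass = F.

F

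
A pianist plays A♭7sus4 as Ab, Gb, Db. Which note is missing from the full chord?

A♭7sus4 = Ab, Db, Eb, Gb. The voicing lacks the 5th (perfect 5th), Eb.

Eb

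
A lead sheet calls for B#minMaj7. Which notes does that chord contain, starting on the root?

B#, D#, F##, A##

B#minMaj7 is a minor-major seventh built on B#.
B# — root
D# — minor 3rd
F## — perfect 5th
A## — major 7th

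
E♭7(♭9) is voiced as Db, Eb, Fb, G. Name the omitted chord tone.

The full E♭7(♭9) chord is Eb, G, Bb, Db, Fb.
Comparing with the voicing, the perfect 5th (5th) — Bb — is absent.

Bb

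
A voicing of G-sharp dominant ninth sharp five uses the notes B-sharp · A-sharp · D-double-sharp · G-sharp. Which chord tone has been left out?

F-sharp

The full G-sharp dominant ninth sharp five chord is G-sharp, B-sharp, D-double-sharp, F-sharp, A-sharp.
Comparing with the voicing, the minor 7th (7th) — F-sharp — is absent.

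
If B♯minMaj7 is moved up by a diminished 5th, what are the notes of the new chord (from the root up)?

A diminished 5th up from B♯ is F♯, so the new chord is F♯ minor-major seventh.
root → F♯
3rd (minor 3rd) → A
5th (perfect 5th) → C♯
7th (major 7th) → E♯

F♯  A  C♯  E♯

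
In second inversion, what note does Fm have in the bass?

C

Fm = F–Ab–C. Second inversion → fifth in the bass = C.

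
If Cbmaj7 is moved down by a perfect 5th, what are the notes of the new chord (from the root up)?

A perfect 5th down from Cb is Fb, so the new chord is Fb major seventh.
Root: Fb
Major 3rd (3rd): Ab
Perfect 5th (5th): Cb
Major 7th (7th): Eb

Fb  Ab  Cb  Eb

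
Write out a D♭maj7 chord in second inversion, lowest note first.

Ab, C, Db, F

D♭maj7 = Db–F–Ab–C; second inversion → fifth (Ab) lowest.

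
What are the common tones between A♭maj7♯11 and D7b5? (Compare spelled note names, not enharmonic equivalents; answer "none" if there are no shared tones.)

A♭maj7♯11: Ab C Eb G D
D7b5: D F# Ab C
Common to both → Ab, C, D.

Ab  C  D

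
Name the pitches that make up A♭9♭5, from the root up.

A♭9♭5: dominant ninth flat five on A♭.
- root: A♭
- major 3rd: C
- diminished 5th: E𝄫
- minor 7th: G♭
- major 9th: B♭

A♭, C, E𝄫, G♭, B♭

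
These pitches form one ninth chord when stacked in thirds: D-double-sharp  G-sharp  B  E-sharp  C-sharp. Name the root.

C-sharp

Arranged so that each adjacent pair is a third by letter name: C-sharp – E-sharp – G-sharp – B – D-double-sharp.
The bottom of that stack, C-sharp, is the root (this is C-sharp dominant seventh sharp nine).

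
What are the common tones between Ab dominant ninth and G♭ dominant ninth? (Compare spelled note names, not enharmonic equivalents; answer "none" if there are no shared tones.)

A-flat, G-flat, B-flat

Ab dominant ninth = A-flat, C, E-flat, G-flat, B-flat.
G♭ dominant ninth = G-flat, B-flat, D-flat, F-flat, A-flat.
Shared: A-flat, G-flat, B-flat.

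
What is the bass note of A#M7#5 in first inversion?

C##

A#M7#5 in root position is A#–C##–E##–G##.
First inversion places the third in the bass, which is C##.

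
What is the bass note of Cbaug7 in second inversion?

Cbaug7 = Cb–Eb–G–Bbb. Second inversion → fifth in the bass = G.

G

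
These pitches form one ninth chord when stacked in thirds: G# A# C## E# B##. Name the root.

A#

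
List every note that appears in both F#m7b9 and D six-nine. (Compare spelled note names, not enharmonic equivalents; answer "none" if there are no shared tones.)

F#, A, E

F#m7b9: F# A C# E G
D six-nine: D F# A B E
Common to both → F#, A, E.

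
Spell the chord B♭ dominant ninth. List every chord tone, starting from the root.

Root B-flat, quality dominant ninth:
B-flat — root
D — major 3rd
F — perfect 5th
A-flat — minor 7th
C — major 9th

B-flat D F A-flat C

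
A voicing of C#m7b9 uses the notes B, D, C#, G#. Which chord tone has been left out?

E

The full C#m7b9 chord is C#, E, G#, B, D.
Comparing with the voicing, the minor 3rd (3rd) — E — is absent.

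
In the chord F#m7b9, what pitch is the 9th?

Root of F#m7b9 = F#. The 9th is a minor 9th: F# up a minor 9th → G.

G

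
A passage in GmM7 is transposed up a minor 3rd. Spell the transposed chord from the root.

Bb – Db – F – A

Transposed root: G → Bb (minor 3rd up). So we spell Bb minor-major seventh:
Bb — root
Db — minor 3rd
F — perfect 5th
A — major 7th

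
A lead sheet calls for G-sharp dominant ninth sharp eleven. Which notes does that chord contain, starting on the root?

G#, B#, D#, F#, A#, C##

Root G#, quality dominant ninth sharp eleven:
root → G#
3rd (major 3rd) → B#
5th (perfect 5th) → D#
7th (minor 7th) → F#
9th (major 9th) → A#
11th (augmented 11th) → C##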